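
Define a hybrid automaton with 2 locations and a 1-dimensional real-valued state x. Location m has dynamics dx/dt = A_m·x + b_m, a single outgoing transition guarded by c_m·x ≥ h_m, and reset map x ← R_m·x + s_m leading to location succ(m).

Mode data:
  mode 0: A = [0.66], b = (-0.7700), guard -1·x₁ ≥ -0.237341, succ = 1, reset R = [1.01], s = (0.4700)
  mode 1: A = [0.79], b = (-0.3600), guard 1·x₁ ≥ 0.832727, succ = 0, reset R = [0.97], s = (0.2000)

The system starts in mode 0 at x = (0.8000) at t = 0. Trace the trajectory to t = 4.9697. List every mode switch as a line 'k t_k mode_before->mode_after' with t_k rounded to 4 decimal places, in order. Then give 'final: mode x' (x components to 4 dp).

1 1.4091 0->1
2 1.9090 1->0
3 4.5848 0->1
final: 1 0.8000

Mode 0: guard c·x = -0.2373 hit at Δt = 1.4091 (t = 1.4091), x⁻ = (0.2373) → reset → x⁺ = (0.7097), jump to mode 1
Mode 1: guard c·x = 0.8327 hit at Δt = 0.4999 (t = 1.9090), x⁻ = (0.8327) → reset → x⁺ = (1.0077), jump to mode 0
Mode 0: guard c·x = -0.2373 hit at Δt = 2.6758 (t = 4.5848), x⁻ = (0.2373) → reset → x⁺ = (0.7097), jump to mode 1
Mode 1: flow for 0.3849 to horizon, guard not reached → x = (0.8000)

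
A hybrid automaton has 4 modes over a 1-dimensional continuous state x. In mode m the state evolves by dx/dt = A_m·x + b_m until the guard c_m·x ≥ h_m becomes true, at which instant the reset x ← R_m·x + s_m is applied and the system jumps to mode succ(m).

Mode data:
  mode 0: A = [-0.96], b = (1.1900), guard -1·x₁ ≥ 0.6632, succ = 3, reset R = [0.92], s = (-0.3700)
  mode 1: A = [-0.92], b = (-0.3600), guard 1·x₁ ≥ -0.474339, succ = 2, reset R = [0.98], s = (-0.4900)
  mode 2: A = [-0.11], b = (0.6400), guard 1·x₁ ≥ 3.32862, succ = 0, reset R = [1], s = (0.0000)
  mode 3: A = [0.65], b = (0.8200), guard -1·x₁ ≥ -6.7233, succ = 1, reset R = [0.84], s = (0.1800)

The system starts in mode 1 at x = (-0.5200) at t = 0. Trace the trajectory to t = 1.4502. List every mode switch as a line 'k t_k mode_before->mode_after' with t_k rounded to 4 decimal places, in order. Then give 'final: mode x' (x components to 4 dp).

1 0.4763 1->2
final: 2 -0.2668

Mode 1: guard c·x = -0.4743 hit at Δt = 0.4763 (t = 0.4763), x⁻ = (-0.4743) → reset → x⁺ = (-0.9549), jump to mode 2
Mode 2: flow for 0.9739 to horizon, guard not reached → x = (-0.2668)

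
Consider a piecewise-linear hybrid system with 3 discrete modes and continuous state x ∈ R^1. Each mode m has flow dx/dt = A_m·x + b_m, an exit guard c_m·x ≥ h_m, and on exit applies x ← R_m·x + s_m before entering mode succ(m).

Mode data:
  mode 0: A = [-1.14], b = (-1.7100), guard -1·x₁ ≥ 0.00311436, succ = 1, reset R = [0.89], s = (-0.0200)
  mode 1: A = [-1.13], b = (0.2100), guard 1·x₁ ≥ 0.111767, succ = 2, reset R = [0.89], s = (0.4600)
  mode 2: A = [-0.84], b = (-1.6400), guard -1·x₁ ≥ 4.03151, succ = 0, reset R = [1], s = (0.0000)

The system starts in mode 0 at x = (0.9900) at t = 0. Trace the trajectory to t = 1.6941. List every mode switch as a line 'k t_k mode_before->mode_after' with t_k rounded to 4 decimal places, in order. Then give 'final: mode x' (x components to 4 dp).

Mode 0: guard c·x = 0.0031 hit at Δt = 0.4464 (t = 0.4464), x⁻ = (-0.0031) → reset → x⁺ = (-0.0228), jump to mode 1
Mode 1: guard c·x = 0.1118 hit at Δt = 0.9163 (t = 1.3627), x⁻ = (0.1118) → reset → x⁺ = (0.5595), jump to mode 2
Mode 2: flow for 0.3314 to horizon, guard not reached → x = (-0.0509)

1 0.4464 0->1
2 1.3627 1->2
final: 2 -0.0509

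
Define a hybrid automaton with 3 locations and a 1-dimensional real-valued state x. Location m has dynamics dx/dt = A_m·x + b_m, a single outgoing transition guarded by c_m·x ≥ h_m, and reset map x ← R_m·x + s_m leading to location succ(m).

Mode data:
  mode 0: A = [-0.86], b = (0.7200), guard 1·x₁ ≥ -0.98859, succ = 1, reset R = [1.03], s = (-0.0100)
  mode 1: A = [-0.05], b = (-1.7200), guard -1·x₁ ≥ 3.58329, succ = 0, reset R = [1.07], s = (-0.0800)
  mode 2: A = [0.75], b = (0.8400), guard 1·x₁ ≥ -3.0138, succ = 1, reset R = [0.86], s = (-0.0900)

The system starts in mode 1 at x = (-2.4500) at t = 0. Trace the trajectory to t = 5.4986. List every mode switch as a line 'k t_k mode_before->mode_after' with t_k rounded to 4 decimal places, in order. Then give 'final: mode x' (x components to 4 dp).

Mode 1: guard c·x = 3.5833 hit at Δt = 0.7223 (t = 0.7223), x⁻ = (-3.5833) → reset → x⁺ = (-3.9141), jump to mode 0
Mode 0: guard c·x = -0.9886 hit at Δt = 1.1121 (t = 1.8344), x⁻ = (-0.9886) → reset → x⁺ = (-1.0282), jump to mode 1
Mode 1: guard c·x = 3.5833 hit at Δt = 1.5931 (t = 3.4275), x⁻ = (-3.5833) → reset → x⁺ = (-3.9141), jump to mode 0
Mode 0: guard c·x = -0.9886 hit at Δt = 1.1121 (t = 4.5396), x⁻ = (-0.9886) → reset → x⁺ = (-1.0282), jump to mode 1
Mode 1: flow for 0.9590 to horizon, guard not reached → x = (-2.5907)

1 0.7223 1->0
2 1.8344 0->1
3 3.4275 1->0
4 4.5396 0->1
final: 1 -2.5907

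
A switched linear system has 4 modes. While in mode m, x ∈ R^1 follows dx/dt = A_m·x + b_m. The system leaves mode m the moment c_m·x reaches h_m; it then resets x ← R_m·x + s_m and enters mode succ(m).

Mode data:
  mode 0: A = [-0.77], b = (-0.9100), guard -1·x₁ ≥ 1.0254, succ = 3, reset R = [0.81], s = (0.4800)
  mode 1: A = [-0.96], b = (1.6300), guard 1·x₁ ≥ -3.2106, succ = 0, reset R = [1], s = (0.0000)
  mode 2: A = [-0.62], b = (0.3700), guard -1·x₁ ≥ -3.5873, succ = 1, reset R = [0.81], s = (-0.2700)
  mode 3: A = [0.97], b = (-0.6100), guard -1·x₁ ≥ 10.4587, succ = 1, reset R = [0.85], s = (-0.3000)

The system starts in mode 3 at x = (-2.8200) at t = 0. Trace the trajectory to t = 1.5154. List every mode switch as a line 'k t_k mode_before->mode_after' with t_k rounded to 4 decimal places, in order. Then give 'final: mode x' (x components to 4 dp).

Mode 3: guard c·x = 10.4587 hit at Δt = 1.2039 (t = 1.2039), x⁻ = (-10.4587) → reset → x⁺ = (-9.1899), jump to mode 1
Mode 1: flow for 0.3115 to horizon, guard not reached → x = (-6.3757)

1 1.2039 3->1
final: 1 -6.3757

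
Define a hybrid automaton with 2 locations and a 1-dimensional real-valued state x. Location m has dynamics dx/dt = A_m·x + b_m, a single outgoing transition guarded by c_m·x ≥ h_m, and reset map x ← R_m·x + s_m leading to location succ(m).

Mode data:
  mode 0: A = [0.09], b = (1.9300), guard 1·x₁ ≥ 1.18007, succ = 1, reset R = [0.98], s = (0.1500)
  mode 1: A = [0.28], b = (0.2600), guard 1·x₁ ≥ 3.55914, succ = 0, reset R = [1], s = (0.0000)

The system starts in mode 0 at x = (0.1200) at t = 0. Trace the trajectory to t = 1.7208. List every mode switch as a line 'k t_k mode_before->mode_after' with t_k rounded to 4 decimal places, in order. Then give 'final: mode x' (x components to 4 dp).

1 0.5332 0->1
final: 1 2.1882

Mode 0: guard c·x = 1.1801 hit at Δt = 0.5332 (t = 0.5332), x⁻ = (1.1801) → reset → x⁺ = (1.3065), jump to mode 1
Mode 1: flow for 1.1876 to horizon, guard not reached → x = (2.1882)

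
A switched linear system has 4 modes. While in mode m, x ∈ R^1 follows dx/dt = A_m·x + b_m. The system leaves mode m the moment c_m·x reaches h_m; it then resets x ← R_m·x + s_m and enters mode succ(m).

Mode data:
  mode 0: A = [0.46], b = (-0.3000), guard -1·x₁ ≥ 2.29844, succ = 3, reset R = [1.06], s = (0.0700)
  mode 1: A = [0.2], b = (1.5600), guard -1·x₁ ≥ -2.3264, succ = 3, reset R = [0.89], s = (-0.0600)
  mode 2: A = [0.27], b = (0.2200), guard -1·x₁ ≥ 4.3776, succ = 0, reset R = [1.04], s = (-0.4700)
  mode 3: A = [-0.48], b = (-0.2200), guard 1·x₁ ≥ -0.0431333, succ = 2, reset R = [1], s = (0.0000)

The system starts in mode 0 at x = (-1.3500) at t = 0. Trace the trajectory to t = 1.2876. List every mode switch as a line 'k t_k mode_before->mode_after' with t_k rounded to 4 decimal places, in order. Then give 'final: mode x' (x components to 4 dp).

1 0.8430 0->3
final: 3 -1.9997

Mode 0: guard c·x = 2.2984 hit at Δt = 0.8430 (t = 0.8430), x⁻ = (-2.2984) → reset → x⁺ = (-2.3663), jump to mode 3
Mode 3: flow for 0.4446 to horizon, guard not reached → x = (-1.9997)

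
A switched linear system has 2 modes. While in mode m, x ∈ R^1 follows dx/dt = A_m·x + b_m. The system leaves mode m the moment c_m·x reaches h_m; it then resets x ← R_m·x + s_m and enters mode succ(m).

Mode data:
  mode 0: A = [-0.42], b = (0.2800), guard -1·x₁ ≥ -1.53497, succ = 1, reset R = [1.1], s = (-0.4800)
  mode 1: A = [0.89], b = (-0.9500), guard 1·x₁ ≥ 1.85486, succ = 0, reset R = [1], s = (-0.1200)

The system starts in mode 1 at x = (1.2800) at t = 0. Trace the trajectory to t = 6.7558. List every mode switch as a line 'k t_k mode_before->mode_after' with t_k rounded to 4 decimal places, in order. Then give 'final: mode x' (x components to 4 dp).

Mode 1: guard c·x = 1.8549 hit at Δt = 1.4713 (t = 1.4713), x⁻ = (1.8549) → reset → x⁺ = (1.7349), jump to mode 0
Mode 0: guard c·x = -1.5350 hit at Δt = 0.4933 (t = 1.9646), x⁻ = (1.5350) → reset → x⁺ = (1.2085), jump to mode 1
Mode 1: guard c·x = 1.8549 hit at Δt = 1.9322 (t = 3.8968), x⁻ = (1.8549) → reset → x⁺ = (1.7349), jump to mode 0
Mode 0: guard c·x = -1.5350 hit at Δt = 0.4933 (t = 4.3901), x⁻ = (1.5350) → reset → x⁺ = (1.2085), jump to mode 1
Mode 1: guard c·x = 1.8549 hit at Δt = 1.9322 (t = 6.3223), x⁻ = (1.8549) → reset → x⁺ = (1.7349), jump to mode 0
Mode 0: flow for 0.4335 to horizon, guard not reached → x = (1.5571)

1 1.4713 1->0
2 1.9646 0->1
3 3.8968 1->0
4 4.3901 0->1
5 6.3223 1->0
final: 0 1.5571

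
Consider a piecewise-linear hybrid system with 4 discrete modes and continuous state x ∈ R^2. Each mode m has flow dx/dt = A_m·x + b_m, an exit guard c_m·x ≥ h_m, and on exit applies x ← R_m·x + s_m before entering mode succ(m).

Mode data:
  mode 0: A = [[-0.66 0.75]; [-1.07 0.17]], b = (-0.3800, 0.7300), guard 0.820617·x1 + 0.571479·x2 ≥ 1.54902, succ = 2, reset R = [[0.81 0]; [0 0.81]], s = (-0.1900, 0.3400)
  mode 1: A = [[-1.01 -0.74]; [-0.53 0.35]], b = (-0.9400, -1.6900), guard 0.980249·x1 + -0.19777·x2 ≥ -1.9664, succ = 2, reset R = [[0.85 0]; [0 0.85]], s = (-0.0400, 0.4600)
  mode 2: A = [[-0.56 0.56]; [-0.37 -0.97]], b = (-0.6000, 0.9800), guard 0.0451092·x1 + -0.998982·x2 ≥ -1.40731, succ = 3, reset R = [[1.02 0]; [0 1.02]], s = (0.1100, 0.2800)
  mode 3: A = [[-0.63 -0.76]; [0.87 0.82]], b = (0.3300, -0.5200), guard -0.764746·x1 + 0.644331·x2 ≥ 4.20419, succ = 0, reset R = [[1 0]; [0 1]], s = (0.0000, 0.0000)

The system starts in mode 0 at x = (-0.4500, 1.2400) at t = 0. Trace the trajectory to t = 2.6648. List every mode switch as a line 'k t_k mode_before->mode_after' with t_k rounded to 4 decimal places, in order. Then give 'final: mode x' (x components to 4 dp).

Mode 0: guard c·x = 1.5490 hit at Δt = 0.8589 (t = 0.8589), x⁻ = (0.3800, 2.1649) → reset → x⁺ = (0.1178, 2.0936), jump to mode 2
Mode 2: guard c·x = -1.4073 hit at Δt = 0.8635 (t = 1.7224), x⁻ = (0.3098, 1.4227) → reset → x⁺ = (0.4260, 1.7312), jump to mode 3
Mode 3: flow for 0.9424 to horizon, guard not reached → x = (-0.8114, 2.8785)

1 0.8589 0->2
2 1.7224 2->3
final: 3 -0.8114 2.8785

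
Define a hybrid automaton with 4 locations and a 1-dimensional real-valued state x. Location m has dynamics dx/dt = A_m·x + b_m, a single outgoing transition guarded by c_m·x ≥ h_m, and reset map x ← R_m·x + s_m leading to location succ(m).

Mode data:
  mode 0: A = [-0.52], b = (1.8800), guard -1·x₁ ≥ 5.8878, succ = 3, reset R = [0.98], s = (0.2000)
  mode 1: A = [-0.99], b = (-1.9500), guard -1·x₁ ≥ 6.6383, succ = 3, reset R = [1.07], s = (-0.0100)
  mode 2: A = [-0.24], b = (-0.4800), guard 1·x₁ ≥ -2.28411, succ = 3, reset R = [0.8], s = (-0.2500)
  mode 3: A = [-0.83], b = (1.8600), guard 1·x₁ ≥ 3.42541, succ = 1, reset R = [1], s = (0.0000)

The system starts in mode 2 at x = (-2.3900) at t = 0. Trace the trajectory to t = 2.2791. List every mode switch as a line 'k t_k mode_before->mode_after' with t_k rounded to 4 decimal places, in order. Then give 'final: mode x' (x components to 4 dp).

1 1.3199 2->3
final: 3 0.2931

Mode 2: guard c·x = -2.2841 hit at Δt = 1.3199 (t = 1.3199), x⁻ = (-2.2841) → reset → x⁺ = (-2.0773), jump to mode 3
Mode 3: flow for 0.9592 to horizon, guard not reached → x = (0.2931)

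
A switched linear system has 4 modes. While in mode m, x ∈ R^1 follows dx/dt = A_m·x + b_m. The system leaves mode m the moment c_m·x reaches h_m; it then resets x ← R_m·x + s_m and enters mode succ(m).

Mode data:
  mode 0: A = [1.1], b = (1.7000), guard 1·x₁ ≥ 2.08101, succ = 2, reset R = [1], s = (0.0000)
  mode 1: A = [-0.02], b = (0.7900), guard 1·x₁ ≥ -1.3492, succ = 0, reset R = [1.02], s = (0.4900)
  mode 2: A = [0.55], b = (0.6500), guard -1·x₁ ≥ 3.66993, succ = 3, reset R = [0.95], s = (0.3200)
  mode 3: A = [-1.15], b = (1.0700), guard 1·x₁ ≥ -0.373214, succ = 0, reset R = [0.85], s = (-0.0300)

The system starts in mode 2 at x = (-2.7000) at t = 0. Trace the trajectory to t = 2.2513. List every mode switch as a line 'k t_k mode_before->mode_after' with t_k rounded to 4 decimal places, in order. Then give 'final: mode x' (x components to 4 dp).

Mode 2: guard c·x = 3.6699 hit at Δt = 0.8982 (t = 0.8982), x⁻ = (-3.6699) → reset → x⁺ = (-3.1664), jump to mode 3
Mode 3: guard c·x = -0.3732 hit at Δt = 0.9957 (t = 1.8939), x⁻ = (-0.3732) → reset → x⁺ = (-0.3472), jump to mode 0
Mode 0: flow for 0.3574 to horizon, guard not reached → x = (0.2299)

1 0.8982 2->3
2 1.8939 3->0
final: 0 0.2299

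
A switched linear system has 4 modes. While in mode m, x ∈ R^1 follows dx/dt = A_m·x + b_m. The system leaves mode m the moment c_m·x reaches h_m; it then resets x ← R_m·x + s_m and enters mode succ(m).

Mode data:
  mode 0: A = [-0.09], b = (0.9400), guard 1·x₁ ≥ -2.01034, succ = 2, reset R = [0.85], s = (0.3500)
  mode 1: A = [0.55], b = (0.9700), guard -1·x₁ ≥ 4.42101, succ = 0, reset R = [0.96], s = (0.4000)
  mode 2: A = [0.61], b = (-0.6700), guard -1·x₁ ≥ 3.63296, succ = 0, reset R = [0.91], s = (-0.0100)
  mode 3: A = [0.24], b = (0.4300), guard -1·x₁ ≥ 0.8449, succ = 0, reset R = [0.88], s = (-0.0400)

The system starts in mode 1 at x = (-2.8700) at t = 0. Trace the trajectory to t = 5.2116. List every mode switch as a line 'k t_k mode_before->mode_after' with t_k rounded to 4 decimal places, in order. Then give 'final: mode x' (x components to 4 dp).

Mode 1: guard c·x = 4.4210 hit at Δt = 1.5932 (t = 1.5932), x⁻ = (-4.4210) → reset → x⁺ = (-3.8442), jump to mode 0
Mode 0: guard c·x = -2.0103 hit at Δt = 1.5262 (t = 3.1194), x⁻ = (-2.0103) → reset → x⁺ = (-1.3588), jump to mode 2
Mode 2: guard c·x = 3.6330 hit at Δt = 1.0741 (t = 4.1935), x⁻ = (-3.6330) → reset → x⁺ = (-3.3160), jump to mode 0
Mode 0: flow for 1.0181 to horizon, guard not reached → x = (-2.1112)

1 1.5932 1->0
2 3.1194 0->2
3 4.1935 2->0
final: 0 -2.1112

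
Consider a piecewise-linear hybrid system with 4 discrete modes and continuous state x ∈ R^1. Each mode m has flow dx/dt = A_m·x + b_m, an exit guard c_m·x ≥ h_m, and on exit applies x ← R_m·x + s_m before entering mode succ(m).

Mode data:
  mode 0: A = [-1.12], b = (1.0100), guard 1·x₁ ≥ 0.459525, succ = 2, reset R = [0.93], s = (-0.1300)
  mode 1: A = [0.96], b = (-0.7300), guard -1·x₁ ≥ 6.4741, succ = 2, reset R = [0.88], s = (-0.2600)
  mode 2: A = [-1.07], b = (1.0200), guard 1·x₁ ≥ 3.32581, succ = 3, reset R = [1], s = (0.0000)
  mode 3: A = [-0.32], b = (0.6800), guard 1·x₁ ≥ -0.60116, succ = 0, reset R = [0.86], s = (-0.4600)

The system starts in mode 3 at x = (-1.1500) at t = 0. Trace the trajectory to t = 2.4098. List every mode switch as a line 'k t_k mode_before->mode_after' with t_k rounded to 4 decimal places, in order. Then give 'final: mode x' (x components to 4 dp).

Mode 3: guard c·x = -0.6012 hit at Δt = 0.5732 (t = 0.5732), x⁻ = (-0.6012) → reset → x⁺ = (-0.9770), jump to mode 0
Mode 0: guard c·x = 0.4595 hit at Δt = 1.2915 (t = 1.8647), x⁻ = (0.4595) → reset → x⁺ = (0.2974), jump to mode 2
Mode 2: flow for 0.5451 to horizon, guard not reached → x = (0.5872)

1 0.5732 3->0
2 1.8647 0->2
final: 2 0.5872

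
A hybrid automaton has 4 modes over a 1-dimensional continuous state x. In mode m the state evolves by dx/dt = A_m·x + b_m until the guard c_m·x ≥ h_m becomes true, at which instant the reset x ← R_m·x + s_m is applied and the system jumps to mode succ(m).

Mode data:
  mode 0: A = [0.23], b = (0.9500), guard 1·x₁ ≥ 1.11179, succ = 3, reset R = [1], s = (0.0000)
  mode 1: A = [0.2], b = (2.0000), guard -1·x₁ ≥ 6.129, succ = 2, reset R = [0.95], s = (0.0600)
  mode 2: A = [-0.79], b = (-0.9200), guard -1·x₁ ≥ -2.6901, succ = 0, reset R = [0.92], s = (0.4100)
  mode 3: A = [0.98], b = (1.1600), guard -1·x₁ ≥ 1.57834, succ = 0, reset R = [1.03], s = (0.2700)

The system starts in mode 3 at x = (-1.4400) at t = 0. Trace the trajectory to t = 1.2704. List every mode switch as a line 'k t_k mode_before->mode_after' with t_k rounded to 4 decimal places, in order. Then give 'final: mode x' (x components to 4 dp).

1 0.4404 3->0
final: 0 -0.7721

Mode 3: guard c·x = 1.5783 hit at Δt = 0.4404 (t = 0.4404), x⁻ = (-1.5783) → reset → x⁺ = (-1.3557), jump to mode 0
Mode 0: flow for 0.8300 to horizon, guard not reached → x = (-0.7721)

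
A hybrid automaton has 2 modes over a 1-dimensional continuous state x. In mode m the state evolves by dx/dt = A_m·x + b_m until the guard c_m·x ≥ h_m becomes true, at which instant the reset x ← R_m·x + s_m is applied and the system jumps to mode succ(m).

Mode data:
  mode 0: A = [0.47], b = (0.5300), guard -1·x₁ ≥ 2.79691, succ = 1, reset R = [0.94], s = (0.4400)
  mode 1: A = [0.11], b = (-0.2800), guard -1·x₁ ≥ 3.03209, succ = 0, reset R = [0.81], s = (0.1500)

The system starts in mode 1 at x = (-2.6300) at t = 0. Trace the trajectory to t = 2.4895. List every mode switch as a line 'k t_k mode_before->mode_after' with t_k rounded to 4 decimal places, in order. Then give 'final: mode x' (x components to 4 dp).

Mode 1: guard c·x = 3.0321 hit at Δt = 0.6802 (t = 0.6802), x⁻ = (-3.0321) → reset → x⁺ = (-2.3060), jump to mode 0
Mode 0: guard c·x = 2.7969 hit at Δt = 0.7410 (t = 1.4212), x⁻ = (-2.7969) → reset → x⁺ = (-2.1891), jump to mode 1
Mode 1: flow for 1.0683 to horizon, guard not reached → x = (-2.7795)

1 0.6802 1->0
2 1.4212 0->1
final: 1 -2.7795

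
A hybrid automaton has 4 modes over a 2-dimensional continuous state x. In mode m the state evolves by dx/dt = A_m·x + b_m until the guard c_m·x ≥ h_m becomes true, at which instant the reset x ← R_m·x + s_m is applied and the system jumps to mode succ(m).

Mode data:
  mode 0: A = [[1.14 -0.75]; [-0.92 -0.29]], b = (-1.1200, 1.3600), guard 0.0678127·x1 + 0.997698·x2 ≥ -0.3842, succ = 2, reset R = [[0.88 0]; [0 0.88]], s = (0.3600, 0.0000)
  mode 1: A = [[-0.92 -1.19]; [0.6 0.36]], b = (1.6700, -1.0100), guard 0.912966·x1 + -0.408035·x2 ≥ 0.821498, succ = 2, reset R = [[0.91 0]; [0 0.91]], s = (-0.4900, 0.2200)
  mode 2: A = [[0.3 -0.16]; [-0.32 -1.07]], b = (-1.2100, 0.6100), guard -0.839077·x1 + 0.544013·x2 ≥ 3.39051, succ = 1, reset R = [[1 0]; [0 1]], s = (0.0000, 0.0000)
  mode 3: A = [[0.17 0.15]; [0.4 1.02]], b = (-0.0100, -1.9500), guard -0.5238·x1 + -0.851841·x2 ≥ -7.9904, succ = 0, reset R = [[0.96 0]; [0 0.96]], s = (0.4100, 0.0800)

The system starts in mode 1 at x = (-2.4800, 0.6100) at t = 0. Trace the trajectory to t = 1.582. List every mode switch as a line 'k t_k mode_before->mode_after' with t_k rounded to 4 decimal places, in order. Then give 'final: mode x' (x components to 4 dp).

Mode 1: guard c·x = 0.8215 hit at Δt = 0.9827 (t = 0.9827), x⁻ = (0.4209, -1.0715) → reset → x⁺ = (-0.1070, -0.7551), jump to mode 2
Mode 2: flow for 0.5993 to horizon, guard not reached → x = (-0.8815, -0.0544)

1 0.9827 1->2
final: 2 -0.8815 -0.0544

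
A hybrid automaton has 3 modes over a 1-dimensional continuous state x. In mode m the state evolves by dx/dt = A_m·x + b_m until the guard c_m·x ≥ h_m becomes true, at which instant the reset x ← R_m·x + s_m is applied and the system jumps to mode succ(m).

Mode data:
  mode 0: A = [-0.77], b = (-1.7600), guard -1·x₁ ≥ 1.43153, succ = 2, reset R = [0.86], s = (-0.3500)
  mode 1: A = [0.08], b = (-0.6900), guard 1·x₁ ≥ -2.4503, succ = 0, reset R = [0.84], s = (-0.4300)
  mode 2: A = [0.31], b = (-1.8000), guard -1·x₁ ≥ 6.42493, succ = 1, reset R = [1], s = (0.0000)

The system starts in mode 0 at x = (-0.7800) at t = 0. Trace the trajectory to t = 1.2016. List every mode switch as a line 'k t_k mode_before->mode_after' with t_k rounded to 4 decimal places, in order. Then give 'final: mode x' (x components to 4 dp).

1 0.7362 0->2
final: 2 -2.7277

Mode 0: guard c·x = 1.4315 hit at Δt = 0.7362 (t = 0.7362), x⁻ = (-1.4315) → reset → x⁺ = (-1.5811), jump to mode 2
Mode 2: flow for 0.4654 to horizon, guard not reached → x = (-2.7277)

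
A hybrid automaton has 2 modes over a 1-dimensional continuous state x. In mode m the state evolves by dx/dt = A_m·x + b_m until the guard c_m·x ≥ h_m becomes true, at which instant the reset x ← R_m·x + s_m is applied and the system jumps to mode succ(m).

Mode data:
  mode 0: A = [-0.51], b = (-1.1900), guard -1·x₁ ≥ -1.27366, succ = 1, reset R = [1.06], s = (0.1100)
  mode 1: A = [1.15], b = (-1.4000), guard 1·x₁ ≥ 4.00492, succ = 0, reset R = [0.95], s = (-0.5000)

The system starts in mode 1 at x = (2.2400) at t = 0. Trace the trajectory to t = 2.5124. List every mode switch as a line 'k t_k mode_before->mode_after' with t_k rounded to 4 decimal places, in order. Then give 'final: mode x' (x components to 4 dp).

1 0.8720 1->0
2 1.7478 0->1
final: 1 1.8021

Mode 1: guard c·x = 4.0049 hit at Δt = 0.8720 (t = 0.8720), x⁻ = (4.0049) → reset → x⁺ = (3.3047), jump to mode 0
Mode 0: guard c·x = -1.2737 hit at Δt = 0.8758 (t = 1.7478), x⁻ = (1.2737) → reset → x⁺ = (1.4601), jump to mode 1
Mode 1: flow for 0.7646 to horizon, guard not reached → x = (1.8021)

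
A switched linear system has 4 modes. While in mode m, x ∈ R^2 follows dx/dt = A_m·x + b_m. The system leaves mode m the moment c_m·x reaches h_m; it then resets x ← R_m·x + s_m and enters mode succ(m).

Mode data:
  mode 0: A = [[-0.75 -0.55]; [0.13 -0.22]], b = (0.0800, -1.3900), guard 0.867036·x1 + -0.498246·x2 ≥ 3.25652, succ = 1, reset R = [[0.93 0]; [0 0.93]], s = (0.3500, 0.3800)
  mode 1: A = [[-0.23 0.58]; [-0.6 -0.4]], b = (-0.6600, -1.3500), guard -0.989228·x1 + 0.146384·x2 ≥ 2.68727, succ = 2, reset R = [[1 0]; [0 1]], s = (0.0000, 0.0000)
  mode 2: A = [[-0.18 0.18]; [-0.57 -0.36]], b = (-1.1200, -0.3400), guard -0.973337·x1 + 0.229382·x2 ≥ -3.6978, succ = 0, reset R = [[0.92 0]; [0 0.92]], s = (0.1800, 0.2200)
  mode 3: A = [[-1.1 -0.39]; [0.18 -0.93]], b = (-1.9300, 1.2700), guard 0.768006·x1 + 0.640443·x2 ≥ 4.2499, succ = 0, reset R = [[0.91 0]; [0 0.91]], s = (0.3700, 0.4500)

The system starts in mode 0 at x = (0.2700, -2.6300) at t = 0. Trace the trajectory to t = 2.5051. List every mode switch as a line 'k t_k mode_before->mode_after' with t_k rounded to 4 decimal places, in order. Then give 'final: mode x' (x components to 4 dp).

Mode 0: guard c·x = 3.2565 hit at Δt = 1.5237 (t = 1.5237), x⁻ = (1.7504, -3.4900) → reset → x⁺ = (1.9778, -2.8657), jump to mode 1
Mode 1: flow for 0.9814 to horizon, guard not reached → x = (-0.6490, -3.2982)

1 1.5237 0->1
final: 1 -0.6490 -3.2982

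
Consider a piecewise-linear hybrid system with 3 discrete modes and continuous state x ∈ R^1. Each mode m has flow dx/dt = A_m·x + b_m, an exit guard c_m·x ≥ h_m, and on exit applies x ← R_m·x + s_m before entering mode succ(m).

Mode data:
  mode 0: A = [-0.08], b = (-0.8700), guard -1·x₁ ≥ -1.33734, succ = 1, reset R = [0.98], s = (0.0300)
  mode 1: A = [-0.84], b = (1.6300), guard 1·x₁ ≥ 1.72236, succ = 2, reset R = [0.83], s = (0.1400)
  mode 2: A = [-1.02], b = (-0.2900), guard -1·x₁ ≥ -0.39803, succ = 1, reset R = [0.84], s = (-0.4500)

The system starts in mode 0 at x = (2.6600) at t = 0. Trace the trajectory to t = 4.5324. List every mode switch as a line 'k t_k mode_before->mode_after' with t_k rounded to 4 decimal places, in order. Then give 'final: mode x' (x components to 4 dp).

1 1.2854 0->1
2 2.4898 1->2
3 3.4697 2->1
final: 1 1.0984

Mode 0: guard c·x = -1.3373 hit at Δt = 1.2854 (t = 1.2854), x⁻ = (1.3373) → reset → x⁺ = (1.3406), jump to mode 1
Mode 1: guard c·x = 1.7224 hit at Δt = 1.2044 (t = 2.4898), x⁻ = (1.7224) → reset → x⁺ = (1.5696), jump to mode 2
Mode 2: guard c·x = -0.3980 hit at Δt = 0.9799 (t = 3.4697), x⁻ = (0.3980) → reset → x⁺ = (-0.1157), jump to mode 1
Mode 1: flow for 1.0627 to horizon, guard not reached → x = (1.0984)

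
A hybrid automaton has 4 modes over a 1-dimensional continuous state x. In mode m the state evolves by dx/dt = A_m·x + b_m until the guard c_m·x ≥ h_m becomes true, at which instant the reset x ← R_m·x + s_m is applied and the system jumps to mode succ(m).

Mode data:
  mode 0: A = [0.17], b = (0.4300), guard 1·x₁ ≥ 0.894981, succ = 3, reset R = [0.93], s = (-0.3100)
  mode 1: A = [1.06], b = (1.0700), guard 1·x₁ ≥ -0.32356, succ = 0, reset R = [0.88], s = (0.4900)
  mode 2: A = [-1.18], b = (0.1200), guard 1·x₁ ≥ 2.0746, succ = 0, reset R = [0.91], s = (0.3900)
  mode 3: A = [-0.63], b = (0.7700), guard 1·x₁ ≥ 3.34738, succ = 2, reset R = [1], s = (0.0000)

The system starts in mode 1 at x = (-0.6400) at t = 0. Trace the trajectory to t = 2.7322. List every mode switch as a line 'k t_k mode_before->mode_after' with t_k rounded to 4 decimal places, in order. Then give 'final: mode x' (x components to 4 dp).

Mode 1: guard c·x = -0.3236 hit at Δt = 0.5837 (t = 0.5837), x⁻ = (-0.3236) → reset → x⁺ = (0.2053), jump to mode 0
Mode 0: guard c·x = 0.8950 hit at Δt = 1.3230 (t = 1.9067), x⁻ = (0.8950) → reset → x⁺ = (0.5223), jump to mode 3
Mode 3: flow for 0.8255 to horizon, guard not reached → x = (0.8062)

1 0.5837 1->0
2 1.9067 0->3
final: 3 0.8062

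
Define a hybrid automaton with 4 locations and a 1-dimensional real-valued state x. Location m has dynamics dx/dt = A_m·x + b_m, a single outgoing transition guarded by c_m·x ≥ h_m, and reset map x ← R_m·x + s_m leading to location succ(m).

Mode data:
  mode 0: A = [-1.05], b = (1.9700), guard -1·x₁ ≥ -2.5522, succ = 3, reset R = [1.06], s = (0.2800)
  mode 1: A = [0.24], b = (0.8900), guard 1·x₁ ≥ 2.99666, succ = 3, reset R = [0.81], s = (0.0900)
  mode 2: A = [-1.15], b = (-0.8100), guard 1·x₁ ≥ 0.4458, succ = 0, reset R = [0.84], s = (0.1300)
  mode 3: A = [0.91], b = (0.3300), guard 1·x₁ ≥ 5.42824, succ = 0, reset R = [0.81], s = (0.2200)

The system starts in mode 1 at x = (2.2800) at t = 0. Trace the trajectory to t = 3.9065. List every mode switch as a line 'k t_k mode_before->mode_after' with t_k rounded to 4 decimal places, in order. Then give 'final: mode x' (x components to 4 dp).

1 0.4710 1->3
2 1.2386 3->0
3 2.5717 0->3
4 3.1738 3->0
final: 0 3.1460

Mode 1: guard c·x = 2.9967 hit at Δt = 0.4710 (t = 0.4710), x⁻ = (2.9967) → reset → x⁺ = (2.5173), jump to mode 3
Mode 3: guard c·x = 5.4282 hit at Δt = 0.7676 (t = 1.2386), x⁻ = (5.4282) → reset → x⁺ = (4.6169), jump to mode 0
Mode 0: guard c·x = -2.5522 hit at Δt = 1.3331 (t = 2.5717), x⁻ = (2.5522) → reset → x⁺ = (2.9853), jump to mode 3
Mode 3: guard c·x = 5.4282 hit at Δt = 0.6021 (t = 3.1738), x⁻ = (5.4282) → reset → x⁺ = (4.6169), jump to mode 0
Mode 0: flow for 0.7327 to horizon, guard not reached → x = (3.1460)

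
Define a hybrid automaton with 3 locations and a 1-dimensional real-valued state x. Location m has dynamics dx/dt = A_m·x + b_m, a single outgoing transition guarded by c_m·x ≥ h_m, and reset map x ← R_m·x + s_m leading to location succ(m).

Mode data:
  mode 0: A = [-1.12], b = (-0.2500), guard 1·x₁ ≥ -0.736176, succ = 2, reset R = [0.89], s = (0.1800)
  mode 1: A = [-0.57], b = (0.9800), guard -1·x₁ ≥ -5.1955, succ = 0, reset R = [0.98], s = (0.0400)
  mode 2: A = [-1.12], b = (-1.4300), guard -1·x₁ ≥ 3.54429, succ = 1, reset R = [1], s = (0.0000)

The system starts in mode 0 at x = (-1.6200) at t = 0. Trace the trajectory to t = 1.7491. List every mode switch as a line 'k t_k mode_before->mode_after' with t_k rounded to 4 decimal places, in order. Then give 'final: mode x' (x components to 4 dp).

1 0.8944 0->2
final: 2 -0.9690

Mode 0: guard c·x = -0.7362 hit at Δt = 0.8944 (t = 0.8944), x⁻ = (-0.7362) → reset → x⁺ = (-0.4752), jump to mode 2
Mode 2: flow for 0.8547 to horizon, guard not reached → x = (-0.9690)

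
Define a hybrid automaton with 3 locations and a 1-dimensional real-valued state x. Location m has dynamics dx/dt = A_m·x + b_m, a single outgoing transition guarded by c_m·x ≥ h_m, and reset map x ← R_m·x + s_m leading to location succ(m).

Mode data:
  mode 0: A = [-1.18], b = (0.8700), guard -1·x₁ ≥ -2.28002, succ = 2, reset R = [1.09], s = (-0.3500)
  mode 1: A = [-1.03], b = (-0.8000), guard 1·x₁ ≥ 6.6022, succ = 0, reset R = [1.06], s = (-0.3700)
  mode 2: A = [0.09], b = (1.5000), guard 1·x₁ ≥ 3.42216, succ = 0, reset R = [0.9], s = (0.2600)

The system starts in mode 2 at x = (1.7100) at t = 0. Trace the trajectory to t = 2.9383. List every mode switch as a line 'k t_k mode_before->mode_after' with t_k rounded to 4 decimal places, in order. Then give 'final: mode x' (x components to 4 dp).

Mode 2: guard c·x = 3.4222 hit at Δt = 0.9898 (t = 0.9898), x⁻ = (3.4222) → reset → x⁺ = (3.3399), jump to mode 0
Mode 0: guard c·x = -2.2800 hit at Δt = 0.4432 (t = 1.4330), x⁻ = (2.2800) → reset → x⁺ = (2.1352), jump to mode 2
Mode 2: guard c·x = 3.4222 hit at Δt = 0.7356 (t = 2.1686), x⁻ = (3.4222) → reset → x⁺ = (3.3399), jump to mode 0
Mode 0: guard c·x = -2.2800 hit at Δt = 0.4432 (t = 2.6118), x⁻ = (2.2800) → reset → x⁺ = (2.1352), jump to mode 2
Mode 2: flow for 0.3265 to horizon, guard not reached → x = (2.6959)

1 0.9898 2->0
2 1.4330 0->2
3 2.1686 2->0
4 2.6118 0->2
final: 2 2.6959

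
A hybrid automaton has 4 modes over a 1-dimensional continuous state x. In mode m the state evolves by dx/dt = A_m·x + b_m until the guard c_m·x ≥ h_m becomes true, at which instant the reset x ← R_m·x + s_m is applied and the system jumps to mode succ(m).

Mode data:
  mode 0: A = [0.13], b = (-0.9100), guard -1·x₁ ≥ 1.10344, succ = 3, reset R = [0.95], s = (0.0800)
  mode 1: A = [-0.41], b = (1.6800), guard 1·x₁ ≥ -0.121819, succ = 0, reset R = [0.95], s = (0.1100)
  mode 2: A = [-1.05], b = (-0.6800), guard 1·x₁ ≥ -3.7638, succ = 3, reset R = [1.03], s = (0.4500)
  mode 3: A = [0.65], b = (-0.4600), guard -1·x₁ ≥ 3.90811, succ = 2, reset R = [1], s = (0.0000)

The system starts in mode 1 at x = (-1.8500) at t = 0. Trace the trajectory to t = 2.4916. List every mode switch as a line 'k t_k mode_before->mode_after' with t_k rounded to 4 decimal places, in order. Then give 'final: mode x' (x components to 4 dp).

Mode 1: guard c·x = -0.1218 hit at Δt = 0.8373 (t = 0.8373), x⁻ = (-0.1218) → reset → x⁺ = (-0.0057), jump to mode 0
Mode 0: guard c·x = 1.1034 hit at Δt = 1.1197 (t = 1.9570), x⁻ = (-1.1034) → reset → x⁺ = (-0.9683), jump to mode 3
Mode 3: flow for 0.5346 to horizon, guard not reached → x = (-1.6647)

1 0.8373 1->0
2 1.9570 0->3
final: 3 -1.6647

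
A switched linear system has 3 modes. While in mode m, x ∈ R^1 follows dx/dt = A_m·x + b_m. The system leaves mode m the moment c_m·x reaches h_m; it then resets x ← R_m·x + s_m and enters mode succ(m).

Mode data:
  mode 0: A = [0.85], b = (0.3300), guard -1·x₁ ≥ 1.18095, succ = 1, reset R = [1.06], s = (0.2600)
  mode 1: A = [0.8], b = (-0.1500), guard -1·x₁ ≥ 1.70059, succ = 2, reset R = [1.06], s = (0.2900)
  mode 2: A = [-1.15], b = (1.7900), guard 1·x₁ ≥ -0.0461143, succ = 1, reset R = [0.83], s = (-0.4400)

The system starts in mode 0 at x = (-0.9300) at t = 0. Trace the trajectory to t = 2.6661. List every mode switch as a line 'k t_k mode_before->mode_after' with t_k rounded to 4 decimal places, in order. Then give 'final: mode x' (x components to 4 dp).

1 0.4478 0->1
2 1.0361 1->2
3 1.6011 2->1
final: 1 -1.3733

Mode 0: guard c·x = 1.1809 hit at Δt = 0.4478 (t = 0.4478), x⁻ = (-1.1809) → reset → x⁺ = (-0.9918), jump to mode 1
Mode 1: guard c·x = 1.7006 hit at Δt = 0.5883 (t = 1.0361), x⁻ = (-1.7006) → reset → x⁺ = (-1.5126), jump to mode 2
Mode 2: guard c·x = -0.0461 hit at Δt = 0.5650 (t = 1.6011), x⁻ = (-0.0461) → reset → x⁺ = (-0.4783), jump to mode 1
Mode 1: flow for 1.0650 to horizon, guard not reached → x = (-1.3733)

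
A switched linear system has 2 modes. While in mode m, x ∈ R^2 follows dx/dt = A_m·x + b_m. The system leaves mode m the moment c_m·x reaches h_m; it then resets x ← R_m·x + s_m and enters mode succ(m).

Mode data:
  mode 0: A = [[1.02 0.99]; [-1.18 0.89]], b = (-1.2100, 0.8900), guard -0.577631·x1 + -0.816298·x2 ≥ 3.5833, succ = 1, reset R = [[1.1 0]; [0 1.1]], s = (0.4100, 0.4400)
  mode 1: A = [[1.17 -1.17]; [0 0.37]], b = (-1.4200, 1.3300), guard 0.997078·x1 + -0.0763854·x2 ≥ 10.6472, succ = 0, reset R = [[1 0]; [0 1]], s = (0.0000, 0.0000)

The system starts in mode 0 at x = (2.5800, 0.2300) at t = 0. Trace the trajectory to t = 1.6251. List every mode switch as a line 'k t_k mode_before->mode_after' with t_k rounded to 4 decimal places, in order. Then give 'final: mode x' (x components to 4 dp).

1 1.3054 0->1
final: 1 6.2740 -6.3615

Mode 0: guard c·x = 3.5833 hit at Δt = 1.3054 (t = 1.3054), x⁻ = (2.1380, -5.9026) → reset → x⁺ = (2.7618, -6.0529), jump to mode 1
Mode 1: flow for 0.3197 to horizon, guard not reached → x = (6.2740, -6.3615)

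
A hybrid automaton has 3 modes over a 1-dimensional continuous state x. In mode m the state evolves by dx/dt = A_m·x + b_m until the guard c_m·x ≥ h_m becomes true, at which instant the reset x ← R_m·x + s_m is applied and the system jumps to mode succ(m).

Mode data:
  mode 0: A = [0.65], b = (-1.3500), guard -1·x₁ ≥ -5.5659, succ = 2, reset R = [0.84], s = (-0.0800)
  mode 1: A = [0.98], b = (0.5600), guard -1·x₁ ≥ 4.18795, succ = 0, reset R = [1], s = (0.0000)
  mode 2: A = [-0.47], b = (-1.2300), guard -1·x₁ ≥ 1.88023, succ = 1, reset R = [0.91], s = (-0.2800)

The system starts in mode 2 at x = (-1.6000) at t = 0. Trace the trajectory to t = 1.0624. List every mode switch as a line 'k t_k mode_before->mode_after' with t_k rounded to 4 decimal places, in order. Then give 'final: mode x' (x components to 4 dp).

Mode 2: guard c·x = 1.8802 hit at Δt = 0.6858 (t = 0.6858), x⁻ = (-1.8802) → reset → x⁺ = (-1.9910), jump to mode 1
Mode 1: flow for 0.3766 to horizon, guard not reached → x = (-2.6247)

1 0.6858 2->1
final: 1 -2.6247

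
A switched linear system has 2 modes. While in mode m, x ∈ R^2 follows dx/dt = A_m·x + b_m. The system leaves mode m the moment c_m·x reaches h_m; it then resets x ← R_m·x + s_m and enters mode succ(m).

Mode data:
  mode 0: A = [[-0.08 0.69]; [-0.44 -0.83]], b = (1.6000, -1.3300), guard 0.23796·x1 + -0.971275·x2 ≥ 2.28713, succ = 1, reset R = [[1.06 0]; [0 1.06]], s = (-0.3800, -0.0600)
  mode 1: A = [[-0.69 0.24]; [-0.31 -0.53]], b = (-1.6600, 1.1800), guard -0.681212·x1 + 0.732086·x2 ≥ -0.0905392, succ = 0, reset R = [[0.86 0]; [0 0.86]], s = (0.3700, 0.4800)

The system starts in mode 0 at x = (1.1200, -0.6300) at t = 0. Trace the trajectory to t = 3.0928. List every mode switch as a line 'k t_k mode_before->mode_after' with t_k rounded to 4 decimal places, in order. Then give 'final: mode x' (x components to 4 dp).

Mode 0: guard c·x = 2.2871 hit at Δt = 1.3815 (t = 1.3815), x⁻ = (1.8696, -1.8967) → reset → x⁺ = (1.6018, -2.0705), jump to mode 1
Mode 1: guard c·x = -0.0905 hit at Δt = 0.8944 (t = 2.2759), x⁻ = (-0.4371, -0.5304) → reset → x⁺ = (-0.0059, 0.0238), jump to mode 0
Mode 0: flow for 0.8169 to horizon, guard not reached → x = (0.9954, -0.9337)

1 1.3815 0->1
2 2.2759 1->0
final: 0 0.9954 -0.9337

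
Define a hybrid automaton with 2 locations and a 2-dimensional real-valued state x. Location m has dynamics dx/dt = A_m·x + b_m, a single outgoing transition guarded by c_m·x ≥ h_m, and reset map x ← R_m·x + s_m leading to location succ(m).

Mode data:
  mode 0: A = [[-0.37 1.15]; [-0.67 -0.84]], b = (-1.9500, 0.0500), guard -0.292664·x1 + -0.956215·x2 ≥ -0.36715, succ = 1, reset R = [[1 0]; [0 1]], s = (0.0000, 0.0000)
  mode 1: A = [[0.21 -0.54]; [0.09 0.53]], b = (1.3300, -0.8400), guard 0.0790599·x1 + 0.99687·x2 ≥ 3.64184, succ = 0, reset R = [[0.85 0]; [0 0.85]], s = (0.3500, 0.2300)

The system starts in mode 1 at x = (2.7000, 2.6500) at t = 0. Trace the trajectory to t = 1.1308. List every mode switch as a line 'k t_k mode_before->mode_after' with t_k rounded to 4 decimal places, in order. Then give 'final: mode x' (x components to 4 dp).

1 0.7634 1->0
final: 0 2.7475 1.7188

Mode 1: guard c·x = 3.6418 hit at Δt = 0.7634 (t = 0.7634), x⁻ = (2.9303, 3.4209) → reset → x⁺ = (2.8407, 3.1377), jump to mode 0
Mode 0: flow for 0.3674 to horizon, guard not reached → x = (2.7475, 1.7188)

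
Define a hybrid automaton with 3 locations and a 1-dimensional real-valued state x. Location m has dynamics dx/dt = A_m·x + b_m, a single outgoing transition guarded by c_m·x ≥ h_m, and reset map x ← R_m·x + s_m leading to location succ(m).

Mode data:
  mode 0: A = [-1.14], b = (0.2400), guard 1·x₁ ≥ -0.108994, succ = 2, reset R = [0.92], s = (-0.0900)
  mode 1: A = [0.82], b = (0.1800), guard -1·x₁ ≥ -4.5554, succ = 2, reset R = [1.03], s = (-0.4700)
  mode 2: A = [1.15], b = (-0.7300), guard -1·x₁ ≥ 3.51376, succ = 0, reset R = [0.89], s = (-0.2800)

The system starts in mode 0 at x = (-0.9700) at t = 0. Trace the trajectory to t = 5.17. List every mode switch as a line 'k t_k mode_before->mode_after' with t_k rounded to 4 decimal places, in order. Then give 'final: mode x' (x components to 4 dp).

1 1.1464 0->2
2 2.5508 2->0
3 4.6796 0->2
final: 2 -0.8154

Mode 0: guard c·x = -0.1090 hit at Δt = 1.1464 (t = 1.1464), x⁻ = (-0.1090) → reset → x⁺ = (-0.1903), jump to mode 2
Mode 2: guard c·x = 3.5138 hit at Δt = 1.4044 (t = 2.5508), x⁻ = (-3.5138) → reset → x⁺ = (-3.4072), jump to mode 0
Mode 0: guard c·x = -0.1090 hit at Δt = 2.1288 (t = 4.6796), x⁻ = (-0.1090) → reset → x⁺ = (-0.1903), jump to mode 2
Mode 2: flow for 0.4904 to horizon, guard not reached → x = (-0.8154)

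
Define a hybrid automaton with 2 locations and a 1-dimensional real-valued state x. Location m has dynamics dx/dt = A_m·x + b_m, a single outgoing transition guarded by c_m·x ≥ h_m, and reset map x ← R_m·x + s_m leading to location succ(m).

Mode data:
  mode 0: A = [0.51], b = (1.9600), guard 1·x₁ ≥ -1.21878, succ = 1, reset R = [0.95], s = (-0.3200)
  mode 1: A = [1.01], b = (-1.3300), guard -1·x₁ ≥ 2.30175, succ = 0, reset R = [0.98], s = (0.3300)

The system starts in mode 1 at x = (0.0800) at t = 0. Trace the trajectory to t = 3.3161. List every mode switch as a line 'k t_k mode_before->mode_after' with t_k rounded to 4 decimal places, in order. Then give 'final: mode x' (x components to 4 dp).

1 1.0629 1->0
2 1.6783 0->1
3 1.9341 1->0
4 2.5495 0->1
5 2.8053 1->0
final: 0 -1.3551

Mode 1: guard c·x = 2.3018 hit at Δt = 1.0629 (t = 1.0629), x⁻ = (-2.3017) → reset → x⁺ = (-1.9257), jump to mode 0
Mode 0: guard c·x = -1.2188 hit at Δt = 0.6154 (t = 1.6783), x⁻ = (-1.2188) → reset → x⁺ = (-1.4778), jump to mode 1
Mode 1: guard c·x = 2.3018 hit at Δt = 0.2558 (t = 1.9341), x⁻ = (-2.3018) → reset → x⁺ = (-1.9257), jump to mode 0
Mode 0: guard c·x = -1.2188 hit at Δt = 0.6154 (t = 2.5495), x⁻ = (-1.2188) → reset → x⁺ = (-1.4778), jump to mode 1
Mode 1: guard c·x = 2.3018 hit at Δt = 0.2558 (t = 2.8053), x⁻ = (-2.3017) → reset → x⁺ = (-1.9257), jump to mode 0
Mode 0: flow for 0.5108 to horizon, guard not reached → x = (-1.3551)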